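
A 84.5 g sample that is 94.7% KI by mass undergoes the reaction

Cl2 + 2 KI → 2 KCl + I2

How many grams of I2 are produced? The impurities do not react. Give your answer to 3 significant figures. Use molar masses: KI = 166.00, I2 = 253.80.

Mass of pure KI = 84.5 g × 0.947 = 80.02 g.
n(KI) = 80.02 g / 166.00 g/mol = 0.4821 mol.
From the equation the KI:I2 mole ratio is 2:1, so n(I2) = 0.4821 × 1/2 = 0.2410 mol.
Mass of I2 = 0.2410 mol × 253.80 g/mol = 61.17 g.

61.2 g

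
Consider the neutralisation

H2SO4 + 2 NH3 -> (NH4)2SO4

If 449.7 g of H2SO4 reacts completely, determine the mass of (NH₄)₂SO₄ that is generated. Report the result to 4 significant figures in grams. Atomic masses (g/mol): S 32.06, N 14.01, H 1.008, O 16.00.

M(H2SO4) = 2(1.008) + 32.06 + 4(16.00) = 98.076 g/mol.
M((NH4)2SO4) = 2(14.01) + 8(1.008) + 32.06 + 4(16.00) = 132.144 g/mol.
n(H2SO4) = 449.70 g / 98.076 g/mol = 4.5852 mol.
From the equation the H2SO4:(NH4)2SO4 mole ratio is 1:1, so n((NH4)2SO4) = 4.5852 × 1/1 = 4.5852 mol.
Mass of (NH4)2SO4 = 4.5852 mol × 132.144 g/mol = 605.91 g.

605.9 g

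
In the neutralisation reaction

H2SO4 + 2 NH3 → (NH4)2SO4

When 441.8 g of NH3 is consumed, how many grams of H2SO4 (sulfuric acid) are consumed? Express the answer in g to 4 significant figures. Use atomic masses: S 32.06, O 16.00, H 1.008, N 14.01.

1272 g

M(NH3) = 14.01 + 3(1.008) = 17.034 g/mol.
M(H2SO4) = 2(1.008) + 32.06 + 4(16.00) = 98.076 g/mol.
n(NH3) = 441.80 g / 17.034 g/mol = 25.936 mol.
From the equation the NH3:H2SO4 mole ratio is 2:1, so n(H2SO4) = 25.936 × 1/2 = 12.968 mol.
Mass of H2SO4 = 12.968 mol × 98.076 g/mol = 1271.9 g.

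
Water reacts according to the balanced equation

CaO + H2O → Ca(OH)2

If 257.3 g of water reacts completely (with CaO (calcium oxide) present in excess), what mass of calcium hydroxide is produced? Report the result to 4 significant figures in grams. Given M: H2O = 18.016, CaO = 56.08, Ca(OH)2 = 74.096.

n(H2O) = 257.30 g / 18.016 g/mol = 14.282 mol.
From the equation the H2O:Ca(OH)2 mole ratio is 1:1, so n(Ca(OH)2) = 14.282 × 1/1 = 14.282 mol.
Mass of Ca(OH)2 = 14.282 mol × 74.096 g/mol = 1058.2 g.

1058 g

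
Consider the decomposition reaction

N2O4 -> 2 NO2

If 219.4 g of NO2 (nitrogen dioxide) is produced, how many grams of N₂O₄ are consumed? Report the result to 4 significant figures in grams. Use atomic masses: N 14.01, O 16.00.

M(NO2) = 14.01 + 2(16.00) = 46.01 g/mol.
M(N2O4) = 2(14.01) + 4(16.00) = 92.02 g/mol.
n(NO2) = 219.40 g / 46.01 g/mol = 4.7685 mol.
From the equation the NO2:N2O4 mole ratio is 2:1, so n(N2O4) = 4.7685 × 1/2 = 2.3843 mol.
Mass of N2O4 = 2.3843 mol × 92.02 g/mol = 219.40 g.

219.4 g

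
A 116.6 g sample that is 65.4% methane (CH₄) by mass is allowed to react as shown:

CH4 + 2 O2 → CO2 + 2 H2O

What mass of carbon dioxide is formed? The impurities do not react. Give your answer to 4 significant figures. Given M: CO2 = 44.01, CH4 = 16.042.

Mass of pure CH4 = 116.6 g × 0.654 = 76.256 g.
n(CH4) = 76.256 g / 16.042 g/mol = 4.7535 mol.
From the equation the CH4:CO2 mole ratio is 1:1, so n(CO2) = 4.7535 × 1/1 = 4.7535 mol.
Mass of CO2 = 4.7535 mol × 44.01 g/mol = 209.20 g.

209.2 g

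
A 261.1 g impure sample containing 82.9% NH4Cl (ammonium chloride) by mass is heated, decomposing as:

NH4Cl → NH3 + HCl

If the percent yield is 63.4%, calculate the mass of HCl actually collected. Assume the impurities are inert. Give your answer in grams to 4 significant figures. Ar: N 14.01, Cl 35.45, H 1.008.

93.53 g

Pure NH4Cl available = 261.1 g × 0.829 = 216.45 g.
M(NH4Cl) = 14.01 + 4(1.008) + 35.45 = 53.492 g/mol.
M(HCl) = 1.008 + 35.45 = 36.458 g/mol.
n(NH4Cl) = 216.45 g / 53.492 g/mol = 4.0464 mol.
From the equation the NH4Cl:HCl mole ratio is 1:1, so n(HCl) = 4.0464 × 1/1 = 4.0464 mol.
Mass of HCl = 4.0464 mol × 36.458 g/mol = 147.52 g.
Actual mass collected = 147.52 g × 0.634 = 93.531 g.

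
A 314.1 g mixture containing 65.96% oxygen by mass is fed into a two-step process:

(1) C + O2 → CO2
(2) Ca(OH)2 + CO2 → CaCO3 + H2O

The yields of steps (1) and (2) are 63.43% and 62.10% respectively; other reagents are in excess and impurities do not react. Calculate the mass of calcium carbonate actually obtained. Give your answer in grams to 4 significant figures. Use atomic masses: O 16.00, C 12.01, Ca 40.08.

255.3 g

Pure O2 = 314.1 × 0.6596 = 207.18 g.
M(O2) = 2(16.00) = 32.00 g/mol.
M(CaCO3) = 40.08 + 12.01 + 3(16.00) = 100.09 g/mol.
n(O2) = 207.18 / 32.00 = 6.4744 mol.
Step 1 (O2:CO2 = 1:1): theoretical n(CO2) = 6.4744 mol; at 63.43% yield, n(CO2) = 4.1067 mol.
Step 2 (CO2:CaCO3 = 1:1): theoretical n(CaCO3) = 4.1067 mol, so theoretical mass = 4.1067 × 100.09 = 411.04 g.
At 62.10% yield, actual mass of CaCO3 = 411.04 × 0.6210 = 255.26 g.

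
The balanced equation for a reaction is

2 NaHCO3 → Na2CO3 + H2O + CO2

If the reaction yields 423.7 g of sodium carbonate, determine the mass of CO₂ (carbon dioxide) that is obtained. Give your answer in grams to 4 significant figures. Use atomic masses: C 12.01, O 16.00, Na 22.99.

175.9 g

M(Na2CO3) = 2(22.99) + 12.01 + 3(16.00) = 105.99 g/mol.
M(CO2) = 12.01 + 2(16.00) = 44.01 g/mol.
n(Na2CO3) = 423.70 g / 105.99 g/mol = 3.9975 mol.
From the equation the Na2CO3:CO2 mole ratio is 1:1, so n(CO2) = 3.9975 × 1/1 = 3.9975 mol.
Mass of CO2 = 3.9975 mol × 44.01 g/mol = 175.93 g.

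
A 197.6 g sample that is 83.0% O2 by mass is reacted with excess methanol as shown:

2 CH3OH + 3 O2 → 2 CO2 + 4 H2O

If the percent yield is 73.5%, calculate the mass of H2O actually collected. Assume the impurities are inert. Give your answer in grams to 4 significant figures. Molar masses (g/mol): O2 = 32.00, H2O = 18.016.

90.49 g

Pure O2 available = 197.6 g × 0.830 = 164.01 g.
n(O2) = 164.01 g / 32.00 g/mol = 5.1252 mol.
From the equation the O2:H2O mole ratio is 3:4, so n(H2O) = 5.1252 × 4/3 = 6.8337 mol.
Mass of H2O = 6.8337 mol × 18.016 g/mol = 123.12 g.
Actual mass collected = 123.12 g × 0.735 = 90.490 g.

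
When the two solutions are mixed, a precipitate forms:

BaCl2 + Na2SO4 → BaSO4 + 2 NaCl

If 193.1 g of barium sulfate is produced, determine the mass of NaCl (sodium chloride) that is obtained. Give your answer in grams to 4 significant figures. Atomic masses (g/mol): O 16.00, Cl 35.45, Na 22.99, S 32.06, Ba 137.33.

M(BaSO4) = 137.33 + 32.06 + 4(16.00) = 233.39 g/mol.
M(NaCl) = 22.99 + 35.45 = 58.44 g/mol.
n(BaSO4) = 193.10 g / 233.39 g/mol = 0.82737 mol.
From the equation the BaSO4:NaCl mole ratio is 1:2, so n(NaCl) = 0.82737 × 2/1 = 1.6547 mol.
Mass of NaCl = 1.6547 mol × 58.44 g/mol = 96.703 g.

96.70 g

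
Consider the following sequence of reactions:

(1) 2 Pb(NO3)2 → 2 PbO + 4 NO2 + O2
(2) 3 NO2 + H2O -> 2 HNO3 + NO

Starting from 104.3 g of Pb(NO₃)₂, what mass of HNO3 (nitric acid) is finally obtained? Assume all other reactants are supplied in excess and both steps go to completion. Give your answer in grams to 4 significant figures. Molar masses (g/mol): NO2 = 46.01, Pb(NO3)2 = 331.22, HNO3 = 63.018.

n(Pb(NO3)2) = 104.30 / 331.22 = 0.31490 mol.
Step 1 gives a 2:4 ratio of Pb(NO3)2 to NO2, so n(NO2) = 0.62979 mol.
In step 2 the NO2:HNO3 ratio is 3:2, so n(HNO3) = 0.41986 mol.
Mass of HNO3 = 0.41986 × 63.018 = 26.459 g.

26.46 g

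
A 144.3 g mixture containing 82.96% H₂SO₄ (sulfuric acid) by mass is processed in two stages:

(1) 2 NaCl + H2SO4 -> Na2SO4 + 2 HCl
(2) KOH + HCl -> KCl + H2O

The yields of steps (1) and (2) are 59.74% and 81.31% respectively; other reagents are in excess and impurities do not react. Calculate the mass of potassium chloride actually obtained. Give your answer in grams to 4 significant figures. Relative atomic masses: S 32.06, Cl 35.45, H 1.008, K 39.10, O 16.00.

88.40 g

Pure H2SO4 = 144.3 × 0.8296 = 119.71 g.
M(H2SO4) = 2(1.008) + 32.06 + 4(16.00) = 98.076 g/mol.
M(KCl) = 39.10 + 35.45 = 74.55 g/mol.
n(H2SO4) = 119.71 / 98.076 = 1.2206 mol.
Step 1 (H2SO4:HCl = 1:2): theoretical n(HCl) = 2.4412 mol; at 59.74% yield, n(HCl) = 1.4584 mol.
Step 2 (HCl:KCl = 1:1): theoretical n(KCl) = 1.4584 mol, so theoretical mass = 1.4584 × 74.55 = 108.72 g.
At 81.31% yield, actual mass of KCl = 108.72 × 0.8131 = 88.401 g.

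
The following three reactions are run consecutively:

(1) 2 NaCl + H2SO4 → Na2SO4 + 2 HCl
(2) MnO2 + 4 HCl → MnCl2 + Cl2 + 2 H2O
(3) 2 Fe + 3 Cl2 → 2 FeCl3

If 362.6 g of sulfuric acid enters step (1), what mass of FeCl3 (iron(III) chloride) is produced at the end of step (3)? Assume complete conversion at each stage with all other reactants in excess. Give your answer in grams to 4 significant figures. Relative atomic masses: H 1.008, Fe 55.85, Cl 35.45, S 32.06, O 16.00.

M(H2SO4) = 2(1.008) + 32.06 + 4(16.00) = 98.076 g/mol.
M(FeCl3) = 55.85 + 3(35.45) = 162.20 g/mol.
n(H2SO4) = 362.6 / 98.076 = 3.6971 mol.
Reaction (1): H2SO4→HCl ratio 1:2 ⇒ n(HCl) = 7.3943 mol.
Reaction (2): HCl→Cl2 ratio 4:1 ⇒ n(Cl2) = 1.8486 mol.
Reaction (3): Cl2→FeCl3 ratio 3:2 ⇒ n(FeCl3) = 1.2324 mol.
Mass of FeCl3 = 1.2324 × 162.20 = 199.89 g.

199.9 g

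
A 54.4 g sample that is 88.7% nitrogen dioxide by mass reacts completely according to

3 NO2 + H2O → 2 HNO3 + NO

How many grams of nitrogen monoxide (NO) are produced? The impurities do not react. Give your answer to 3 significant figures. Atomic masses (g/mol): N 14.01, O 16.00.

10.5 g

Mass of pure NO2 = 54.4 g × 0.887 = 48.25 g.
M(NO2) = 14.01 + 2(16.00) = 46.01 g/mol.
M(NO) = 14.01 + 16.00 = 30.01 g/mol.
n(NO2) = 48.25 g / 46.01 g/mol = 1.049 mol.
From the equation the NO2:NO mole ratio is 3:1, so n(NO) = 1.049 × 1/3 = 0.3496 mol.
Mass of NO = 0.3496 mol × 30.01 g/mol = 10.49 g.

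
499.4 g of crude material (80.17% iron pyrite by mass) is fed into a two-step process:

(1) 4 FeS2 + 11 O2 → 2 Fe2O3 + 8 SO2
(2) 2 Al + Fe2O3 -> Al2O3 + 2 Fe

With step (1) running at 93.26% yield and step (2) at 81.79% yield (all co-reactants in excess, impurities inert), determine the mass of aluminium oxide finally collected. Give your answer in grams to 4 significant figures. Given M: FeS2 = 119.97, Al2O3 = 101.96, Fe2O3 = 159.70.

129.8 g

Pure FeS2 = 499.4 × 0.8017 = 400.37 g.
n(FeS2) = 400.37 / 119.97 = 3.3372 mol.
Step 1 (FeS2:Fe2O3 = 4:2): theoretical n(Fe2O3) = 1.6686 mol; at 93.26% yield, n(Fe2O3) = 1.5562 mol.
Step 2 (Fe2O3:Al2O3 = 1:1): theoretical n(Al2O3) = 1.5562 mol, so theoretical mass = 1.5562 × 101.96 = 158.67 g.
At 81.79% yield, actual mass of Al2O3 = 158.67 × 0.8179 = 129.77 g.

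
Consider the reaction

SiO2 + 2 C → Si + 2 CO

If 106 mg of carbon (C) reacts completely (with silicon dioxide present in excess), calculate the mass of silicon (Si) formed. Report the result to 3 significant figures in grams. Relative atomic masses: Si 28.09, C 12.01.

M(C) = 12.01 g/mol.
M(Si) = 28.09 g/mol.
Convert: 106 mg = 0.1060 g.
n(C) = 0.1060 g / 12.01 g/mol = 0.008826 mol.
From the equation the C:Si mole ratio is 2:1, so n(Si) = 0.008826 × 1/2 = 0.004413 mol.
Mass of Si = 0.004413 mol × 28.09 g/mol = 0.1240 g.

0.124 g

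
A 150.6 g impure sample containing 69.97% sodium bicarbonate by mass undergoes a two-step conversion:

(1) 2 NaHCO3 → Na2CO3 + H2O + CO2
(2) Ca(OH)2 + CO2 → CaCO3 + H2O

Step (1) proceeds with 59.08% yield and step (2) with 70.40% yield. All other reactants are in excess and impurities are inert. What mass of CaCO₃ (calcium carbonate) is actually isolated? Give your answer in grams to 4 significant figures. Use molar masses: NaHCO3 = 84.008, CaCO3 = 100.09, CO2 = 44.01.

26.11 g

Pure NaHCO3 = 150.6 × 0.6997 = 105.37 g.
n(NaHCO3) = 105.37 / 84.008 = 1.2543 mol.
Step 1 (NaHCO3:CO2 = 2:1): theoretical n(CO2) = 0.62717 mol; at 59.08% yield, n(CO2) = 0.37053 mol.
Step 2 (CO2:CaCO3 = 1:1): theoretical n(CaCO3) = 0.37053 mol, so theoretical mass = 0.37053 × 100.09 = 37.087 g.
At 70.40% yield, actual mass of CaCO3 = 37.087 × 0.7040 = 26.109 g.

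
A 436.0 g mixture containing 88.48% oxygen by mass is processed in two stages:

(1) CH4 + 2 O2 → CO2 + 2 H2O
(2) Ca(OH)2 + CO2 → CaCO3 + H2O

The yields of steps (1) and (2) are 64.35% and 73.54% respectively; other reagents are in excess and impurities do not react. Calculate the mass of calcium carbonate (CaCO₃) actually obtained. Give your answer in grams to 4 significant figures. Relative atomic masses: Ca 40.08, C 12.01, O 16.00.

285.5 g

Pure O2 = 436.0 × 0.8848 = 385.77 g.
M(O2) = 2(16.00) = 32.00 g/mol.
M(CaCO3) = 40.08 + 12.01 + 3(16.00) = 100.09 g/mol.
n(O2) = 385.77 / 32.00 = 12.055 mol.
Step 1 (O2:CO2 = 2:1): theoretical n(CO2) = 6.0277 mol; at 64.35% yield, n(CO2) = 3.8788 mol.
Step 2 (CO2:CaCO3 = 1:1): theoretical n(CaCO3) = 3.8788 mol, so theoretical mass = 3.8788 × 100.09 = 388.23 g.
At 73.54% yield, actual mass of CaCO3 = 388.23 × 0.7354 = 285.51 g.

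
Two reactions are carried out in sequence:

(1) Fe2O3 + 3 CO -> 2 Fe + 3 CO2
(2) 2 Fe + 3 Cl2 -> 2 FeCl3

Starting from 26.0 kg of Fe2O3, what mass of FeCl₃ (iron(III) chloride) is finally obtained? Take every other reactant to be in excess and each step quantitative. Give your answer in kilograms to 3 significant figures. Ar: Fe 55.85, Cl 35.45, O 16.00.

52.8 kg

M(Fe2O3) = 2(55.85) + 3(16.00) = 159.70 g/mol.
M(FeCl3) = 55.85 + 3(35.45) = 162.20 g/mol.
26.0 kg = 26000 g.
n(Fe2O3) = 26000 / 159.70 = 162.8 mol.
Step 1 gives a 1:2 ratio of Fe2O3 to Fe, so n(Fe) = 325.6 mol.
In step 2 the Fe:FeCl3 ratio is 2:2, so n(FeCl3) = 325.6 mol.
Mass of FeCl3 = 325.6 × 162.20 = 52810 g = 52.8 kg.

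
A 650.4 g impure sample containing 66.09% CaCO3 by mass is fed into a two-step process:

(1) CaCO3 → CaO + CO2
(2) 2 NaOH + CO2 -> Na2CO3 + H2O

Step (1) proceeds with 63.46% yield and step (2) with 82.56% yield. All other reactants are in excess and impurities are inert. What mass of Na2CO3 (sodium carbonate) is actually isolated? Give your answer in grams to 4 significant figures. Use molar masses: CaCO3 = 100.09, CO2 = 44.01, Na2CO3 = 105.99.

Pure CaCO3 = 650.4 × 0.6609 = 429.85 g.
n(CaCO3) = 429.85 / 100.09 = 4.2946 mol.
Step 1 (CaCO3:CO2 = 1:1): theoretical n(CO2) = 4.2946 mol; at 63.46% yield, n(CO2) = 2.7254 mol.
Step 2 (CO2:Na2CO3 = 1:1): theoretical n(Na2CO3) = 2.7254 mol, so theoretical mass = 2.7254 × 105.99 = 288.86 g.
At 82.56% yield, actual mass of Na2CO3 = 288.86 × 0.8256 = 238.48 g.

238.5 g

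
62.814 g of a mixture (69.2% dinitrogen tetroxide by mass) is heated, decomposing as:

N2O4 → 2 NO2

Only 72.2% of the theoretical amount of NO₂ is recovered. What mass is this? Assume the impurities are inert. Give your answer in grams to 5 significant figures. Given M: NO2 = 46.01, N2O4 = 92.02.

31.383 g

Pure N2O4 available = 62.814 g × 0.692 = 43.4673 g.
n(N2O4) = 43.4673 g / 92.02 g/mol = 0.472368 mol.
From the equation the N2O4:NO2 mole ratio is 1:2, so n(NO2) = 0.472368 × 2/1 = 0.944736 mol.
Mass of NO2 = 0.944736 mol × 46.01 g/mol = 43.4673 g.
Actual mass collected = 43.4673 g × 0.722 = 31.3834 g.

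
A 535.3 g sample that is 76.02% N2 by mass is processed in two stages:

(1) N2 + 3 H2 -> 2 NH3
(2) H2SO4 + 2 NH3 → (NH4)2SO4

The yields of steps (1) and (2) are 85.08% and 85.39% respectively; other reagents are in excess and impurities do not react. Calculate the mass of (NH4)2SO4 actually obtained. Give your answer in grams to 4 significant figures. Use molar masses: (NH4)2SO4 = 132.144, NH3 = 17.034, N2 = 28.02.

1394 g

Pure N2 = 535.3 × 0.7602 = 406.94 g.
n(N2) = 406.94 / 28.02 = 14.523 mol.
Step 1 (N2:NH3 = 1:2): theoretical n(NH3) = 29.046 mol; at 85.08% yield, n(NH3) = 24.712 mol.
Step 2 (NH3:(NH4)2SO4 = 2:1): theoretical n((NH4)2SO4) = 12.356 mol, so theoretical mass = 12.356 × 132.144 = 1632.8 g.
At 85.39% yield, actual mass of (NH4)2SO4 = 1632.8 × 0.8539 = 1394.2 g.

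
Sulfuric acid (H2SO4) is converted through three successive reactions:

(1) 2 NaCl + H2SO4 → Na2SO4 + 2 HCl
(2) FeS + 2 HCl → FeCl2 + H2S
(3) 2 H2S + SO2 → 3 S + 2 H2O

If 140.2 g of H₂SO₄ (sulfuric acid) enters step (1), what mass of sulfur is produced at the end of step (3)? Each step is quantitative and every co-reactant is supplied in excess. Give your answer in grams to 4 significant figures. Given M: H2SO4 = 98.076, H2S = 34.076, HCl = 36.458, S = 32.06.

68.74 g

n(H2SO4) = 140.2 / 98.076 = 1.4295 mol.
Reaction (1): H2SO4→HCl ratio 1:2 ⇒ n(HCl) = 2.8590 mol.
Reaction (2): HCl→H2S ratio 2:1 ⇒ n(H2S) = 1.4295 mol.
Reaction (3): H2S→S ratio 2:3 ⇒ n(S) = 2.1443 mol.
Mass of S = 2.1443 × 32.06 = 68.745 g.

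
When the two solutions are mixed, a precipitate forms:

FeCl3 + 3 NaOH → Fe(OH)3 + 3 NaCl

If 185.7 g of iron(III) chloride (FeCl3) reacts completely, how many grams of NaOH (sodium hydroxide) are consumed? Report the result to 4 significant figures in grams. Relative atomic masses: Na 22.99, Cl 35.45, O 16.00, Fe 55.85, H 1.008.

M(FeCl3) = 55.85 + 3(35.45) = 162.20 g/mol.
M(NaOH) = 22.99 + 16.00 + 1.008 = 39.998 g/mol.
n(FeCl3) = 185.70 g / 162.20 g/mol = 1.1449 mol.
From the equation the FeCl3:NaOH mole ratio is 1:3, so n(NaOH) = 1.1449 × 3/1 = 3.4346 mol.
Mass of NaOH = 3.4346 mol × 39.998 g/mol = 137.38 g.

137.4 g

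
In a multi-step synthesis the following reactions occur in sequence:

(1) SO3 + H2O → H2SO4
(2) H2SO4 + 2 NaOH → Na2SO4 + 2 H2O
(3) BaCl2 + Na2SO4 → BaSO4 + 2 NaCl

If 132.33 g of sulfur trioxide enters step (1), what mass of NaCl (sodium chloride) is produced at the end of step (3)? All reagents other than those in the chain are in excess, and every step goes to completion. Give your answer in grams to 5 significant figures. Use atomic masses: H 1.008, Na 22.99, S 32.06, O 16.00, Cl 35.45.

M(SO3) = 32.06 + 3(16.00) = 80.06 g/mol.
M(NaCl) = 22.99 + 35.45 = 58.44 g/mol.
n(SO3) = 132.33 / 80.06 = 1.65289 mol.
Reaction (1): SO3→H2SO4 ratio 1:1 ⇒ n(H2SO4) = 1.65289 mol.
Reaction (2): H2SO4→Na2SO4 ratio 1:1 ⇒ n(Na2SO4) = 1.65289 mol.
Reaction (3): Na2SO4→NaCl ratio 1:2 ⇒ n(NaCl) = 3.30577 mol.
Mass of NaCl = 3.30577 × 58.44 = 193.189 g.

193.19 g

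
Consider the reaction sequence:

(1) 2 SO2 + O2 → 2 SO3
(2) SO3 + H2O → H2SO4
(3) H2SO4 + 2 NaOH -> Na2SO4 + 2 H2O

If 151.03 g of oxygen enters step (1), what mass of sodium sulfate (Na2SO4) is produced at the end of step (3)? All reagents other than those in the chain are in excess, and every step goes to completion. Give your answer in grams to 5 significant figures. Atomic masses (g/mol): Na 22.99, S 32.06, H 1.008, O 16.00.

1340.8 g

M(O2) = 2(16.00) = 32.00 g/mol.
M(Na2SO4) = 2(22.99) + 32.06 + 4(16.00) = 142.04 g/mol.
n(O2) = 151.03 / 32.00 = 4.71969 mol.
Reaction (1): O2→SO3 ratio 1:2 ⇒ n(SO3) = 9.43938 mol.
Reaction (2): SO3→H2SO4 ratio 1:1 ⇒ n(H2SO4) = 9.43938 mol.
Reaction (3): H2SO4→Na2SO4 ratio 1:1 ⇒ n(Na2SO4) = 9.43938 mol.
Mass of Na2SO4 = 9.43938 × 142.04 = 1340.77 g.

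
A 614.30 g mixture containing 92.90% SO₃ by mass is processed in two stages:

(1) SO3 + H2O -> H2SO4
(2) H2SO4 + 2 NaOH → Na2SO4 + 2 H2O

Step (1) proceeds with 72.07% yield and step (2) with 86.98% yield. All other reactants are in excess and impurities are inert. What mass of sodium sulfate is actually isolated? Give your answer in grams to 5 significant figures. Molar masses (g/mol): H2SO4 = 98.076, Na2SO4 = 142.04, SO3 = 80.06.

Pure SO3 = 614.30 × 0.9290 = 570.685 g.
n(SO3) = 570.685 / 80.06 = 7.12821 mol.
Step 1 (SO3:H2SO4 = 1:1): theoretical n(H2SO4) = 7.12821 mol; at 72.07% yield, n(H2SO4) = 5.13730 mol.
Step 2 (H2SO4:Na2SO4 = 1:1): theoretical n(Na2SO4) = 5.13730 mol, so theoretical mass = 5.13730 × 142.04 = 729.702 g.
At 86.98% yield, actual mass of Na2SO4 = 729.702 × 0.8698 = 634.695 g.

634.70 g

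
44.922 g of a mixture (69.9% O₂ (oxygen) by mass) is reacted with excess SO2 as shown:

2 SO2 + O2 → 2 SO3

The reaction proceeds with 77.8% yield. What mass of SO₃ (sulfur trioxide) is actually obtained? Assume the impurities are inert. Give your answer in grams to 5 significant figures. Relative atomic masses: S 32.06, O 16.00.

122.24 g

Pure O2 available = 44.922 g × 0.699 = 31.4005 g.
M(O2) = 2(16.00) = 32.00 g/mol.
M(SO3) = 32.06 + 3(16.00) = 80.06 g/mol.
n(O2) = 31.4005 g / 32.00 g/mol = 0.981265 mol.
From the equation the O2:SO3 mole ratio is 1:2, so n(SO3) = 0.981265 × 2/1 = 1.96253 mol.
Mass of SO3 = 1.96253 mol × 80.06 g/mol = 157.120 g.
Actual mass collected = 157.120 g × 0.778 = 122.239 g.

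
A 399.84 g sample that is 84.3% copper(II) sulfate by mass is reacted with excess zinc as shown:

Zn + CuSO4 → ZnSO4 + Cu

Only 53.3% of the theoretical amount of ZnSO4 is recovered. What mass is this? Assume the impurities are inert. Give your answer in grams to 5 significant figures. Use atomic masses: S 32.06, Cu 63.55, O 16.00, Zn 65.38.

181.72 g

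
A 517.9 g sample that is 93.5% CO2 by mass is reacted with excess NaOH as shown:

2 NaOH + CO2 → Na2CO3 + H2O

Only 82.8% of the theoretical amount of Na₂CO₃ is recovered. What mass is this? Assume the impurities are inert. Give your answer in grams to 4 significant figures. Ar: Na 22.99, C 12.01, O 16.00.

965.6 g

Pure CO2 available = 517.9 g × 0.935 = 484.24 g.
M(CO2) = 12.01 + 2(16.00) = 44.01 g/mol.
M(Na2CO3) = 2(22.99) + 12.01 + 3(16.00) = 105.99 g/mol.
n(CO2) = 484.24 g / 44.01 g/mol = 11.003 mol.
From the equation the CO2:Na2CO3 mole ratio is 1:1, so n(Na2CO3) = 11.003 × 1/1 = 11.003 mol.
Mass of Na2CO3 = 11.003 mol × 105.99 g/mol = 1166.2 g.
Actual mass collected = 1166.2 g × 0.828 = 965.61 g.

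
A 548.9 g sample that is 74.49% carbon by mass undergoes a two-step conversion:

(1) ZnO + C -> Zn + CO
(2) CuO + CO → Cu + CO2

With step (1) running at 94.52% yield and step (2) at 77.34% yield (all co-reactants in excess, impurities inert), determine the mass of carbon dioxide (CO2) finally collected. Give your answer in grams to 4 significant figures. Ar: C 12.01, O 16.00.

Pure C = 548.9 × 0.7449 = 408.88 g.
M(C) = 12.01 g/mol.
M(CO2) = 12.01 + 2(16.00) = 44.01 g/mol.
n(C) = 408.88 / 12.01 = 34.045 mol.
Step 1 (C:CO = 1:1): theoretical n(CO) = 34.045 mol; at 94.52% yield, n(CO) = 32.179 mol.
Step 2 (CO:CO2 = 1:1): theoretical n(CO2) = 32.179 mol, so theoretical mass = 32.179 × 44.01 = 1416.2 g.
At 77.34% yield, actual mass of CO2 = 1416.2 × 0.7734 = 1095.3 g.

1095 g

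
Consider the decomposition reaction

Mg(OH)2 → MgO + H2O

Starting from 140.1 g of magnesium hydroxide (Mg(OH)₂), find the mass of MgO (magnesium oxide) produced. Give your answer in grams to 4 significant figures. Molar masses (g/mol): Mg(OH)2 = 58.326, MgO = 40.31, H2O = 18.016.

96.83 g

n(Mg(OH)2) = 140.10 g / 58.326 g/mol = 2.4020 mol.
From the equation the Mg(OH)2:MgO mole ratio is 1:1, so n(MgO) = 2.4020 × 1/1 = 2.4020 mol.
Mass of MgO = 2.4020 mol × 40.31 g/mol = 96.825 g.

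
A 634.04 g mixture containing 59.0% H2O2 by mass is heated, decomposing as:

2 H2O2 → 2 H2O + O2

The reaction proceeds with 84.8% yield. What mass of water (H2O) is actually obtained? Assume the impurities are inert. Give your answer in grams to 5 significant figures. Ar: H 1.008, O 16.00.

Pure H2O2 available = 634.04 g × 0.590 = 374.084 g.
M(H2O2) = 2(1.008) + 2(16.00) = 34.016 g/mol.
M(H2O) = 2(1.008) + 16.00 = 18.016 g/mol.
n(H2O2) = 374.084 g / 34.016 g/mol = 10.9973 mol.
From the equation the H2O2:H2O mole ratio is 2:2, so n(H2O) = 10.9973 × 2/2 = 10.9973 mol.
Mass of H2O = 10.9973 mol × 18.016 g/mol = 198.127 g.
Actual mass collected = 198.127 g × 0.848 = 168.012 g.

168.01 g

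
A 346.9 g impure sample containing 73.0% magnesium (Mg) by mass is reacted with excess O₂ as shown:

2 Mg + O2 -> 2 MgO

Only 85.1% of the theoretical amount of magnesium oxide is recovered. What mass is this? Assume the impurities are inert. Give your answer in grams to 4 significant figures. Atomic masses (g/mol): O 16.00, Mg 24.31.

357.3 g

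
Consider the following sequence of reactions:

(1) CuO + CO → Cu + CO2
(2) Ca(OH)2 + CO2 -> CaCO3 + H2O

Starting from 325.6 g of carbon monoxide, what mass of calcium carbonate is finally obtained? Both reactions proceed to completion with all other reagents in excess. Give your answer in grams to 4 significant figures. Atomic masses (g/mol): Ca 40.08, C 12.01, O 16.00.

M(CO) = 12.01 + 16.00 = 28.01 g/mol.
M(CaCO3) = 40.08 + 12.01 + 3(16.00) = 100.09 g/mol.
n(CO) = 325.60 / 28.01 = 11.624 mol.
Step 1 gives a 1:1 ratio of CO to CO2, so n(CO2) = 11.624 mol.
In step 2 the CO2:CaCO3 ratio is 1:1, so n(CaCO3) = 11.624 mol.
Mass of CaCO3 = 11.624 × 100.09 = 1163.5 g.

1163 g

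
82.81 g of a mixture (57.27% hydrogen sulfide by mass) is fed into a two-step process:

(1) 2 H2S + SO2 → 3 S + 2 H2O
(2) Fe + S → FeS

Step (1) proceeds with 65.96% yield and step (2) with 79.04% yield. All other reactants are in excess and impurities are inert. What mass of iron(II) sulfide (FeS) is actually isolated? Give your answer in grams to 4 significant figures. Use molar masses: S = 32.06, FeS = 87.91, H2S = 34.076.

95.68 g

Pure H2S = 82.81 × 0.5727 = 47.425 g.
n(H2S) = 47.425 / 34.076 = 1.3918 mol.
Step 1 (H2S:S = 2:3): theoretical n(S) = 2.0876 mol; at 65.96% yield, n(S) = 1.3770 mol.
Step 2 (S:FeS = 1:1): theoretical n(FeS) = 1.3770 mol, so theoretical mass = 1.3770 × 87.91 = 121.05 g.
At 79.04% yield, actual mass of FeS = 121.05 × 0.7904 = 95.679 g.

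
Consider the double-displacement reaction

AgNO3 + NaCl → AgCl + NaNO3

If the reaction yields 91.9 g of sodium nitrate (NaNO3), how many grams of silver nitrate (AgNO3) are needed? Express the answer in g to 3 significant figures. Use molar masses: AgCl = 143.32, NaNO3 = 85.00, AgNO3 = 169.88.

n(NaNO3) = 91.90 g / 85.00 g/mol = 1.081 mol.
From the equation the NaNO3:AgNO3 mole ratio is 1:1, so n(AgNO3) = 1.081 × 1/1 = 1.081 mol.
Mass of AgNO3 = 1.081 mol × 169.88 g/mol = 183.7 g.

184 g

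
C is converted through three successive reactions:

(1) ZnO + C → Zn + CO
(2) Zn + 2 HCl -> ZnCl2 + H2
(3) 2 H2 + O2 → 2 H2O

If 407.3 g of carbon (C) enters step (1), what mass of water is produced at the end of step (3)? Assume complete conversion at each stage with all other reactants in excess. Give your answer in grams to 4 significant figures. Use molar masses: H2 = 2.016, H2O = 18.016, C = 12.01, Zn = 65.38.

611.0 g

n(C) = 407.3 / 12.01 = 33.913 mol.
Reaction (1): C→Zn ratio 1:1 ⇒ n(Zn) = 33.913 mol.
Reaction (2): Zn→H2 ratio 1:1 ⇒ n(H2) = 33.913 mol.
Reaction (3): H2→H2O ratio 2:2 ⇒ n(H2O) = 33.913 mol.
Mass of H2O = 33.913 × 18.016 = 610.98 g.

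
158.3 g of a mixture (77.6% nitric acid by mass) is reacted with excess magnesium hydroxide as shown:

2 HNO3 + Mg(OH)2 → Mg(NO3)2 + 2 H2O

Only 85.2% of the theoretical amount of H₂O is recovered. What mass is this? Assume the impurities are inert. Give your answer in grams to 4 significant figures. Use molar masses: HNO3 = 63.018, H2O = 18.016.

29.92 g

Pure HNO3 available = 158.3 g × 0.776 = 122.84 g.
n(HNO3) = 122.84 g / 63.018 g/mol = 1.9493 mol.
From the equation the HNO3:H2O mole ratio is 2:2, so n(H2O) = 1.9493 × 2/2 = 1.9493 mol.
Mass of H2O = 1.9493 mol × 18.016 g/mol = 35.119 g.
Actual mass collected = 35.119 g × 0.852 = 29.921 g.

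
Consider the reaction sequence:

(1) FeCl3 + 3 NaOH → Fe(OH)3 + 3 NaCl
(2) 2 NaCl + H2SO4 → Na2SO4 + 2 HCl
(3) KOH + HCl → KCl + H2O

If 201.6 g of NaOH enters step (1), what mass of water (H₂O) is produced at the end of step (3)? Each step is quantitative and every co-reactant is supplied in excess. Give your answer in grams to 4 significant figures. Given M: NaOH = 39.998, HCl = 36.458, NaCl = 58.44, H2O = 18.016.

n(NaOH) = 201.6 / 39.998 = 5.0403 mol.
Reaction (1): NaOH→NaCl ratio 3:3 ⇒ n(NaCl) = 5.0403 mol.
Reaction (2): NaCl→HCl ratio 2:2 ⇒ n(HCl) = 5.0403 mol.
Reaction (3): HCl→H2O ratio 1:1 ⇒ n(H2O) = 5.0403 mol.
Mass of H2O = 5.0403 × 18.016 = 90.805 g.

90.81 g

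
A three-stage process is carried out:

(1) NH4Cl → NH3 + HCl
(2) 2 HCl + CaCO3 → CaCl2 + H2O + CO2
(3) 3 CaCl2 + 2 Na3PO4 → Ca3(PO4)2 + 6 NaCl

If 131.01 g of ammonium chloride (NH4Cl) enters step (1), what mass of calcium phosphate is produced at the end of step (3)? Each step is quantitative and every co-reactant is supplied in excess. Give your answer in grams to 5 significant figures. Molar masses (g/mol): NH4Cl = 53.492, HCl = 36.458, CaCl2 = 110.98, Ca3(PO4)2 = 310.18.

126.61 g

n(NH4Cl) = 131.01 / 53.492 = 2.44915 mol.
Reaction (1): NH4Cl→HCl ratio 1:1 ⇒ n(HCl) = 2.44915 mol.
Reaction (2): HCl→CaCl2 ratio 2:1 ⇒ n(CaCl2) = 1.22458 mol.
Reaction (3): CaCl2→Ca3(PO4)2 ratio 3:1 ⇒ n(Ca3(PO4)2) = 0.408192 mol.
Mass of Ca3(PO4)2 = 0.408192 × 310.18 = 126.613 g.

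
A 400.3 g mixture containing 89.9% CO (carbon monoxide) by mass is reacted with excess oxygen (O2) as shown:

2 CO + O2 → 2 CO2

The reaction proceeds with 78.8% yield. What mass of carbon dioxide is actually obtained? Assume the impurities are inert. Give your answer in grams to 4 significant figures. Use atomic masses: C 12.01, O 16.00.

445.6 g

Pure CO available = 400.3 g × 0.899 = 359.87 g.
M(CO) = 12.01 + 16.00 = 28.01 g/mol.
M(CO2) = 12.01 + 2(16.00) = 44.01 g/mol.
n(CO) = 359.87 g / 28.01 g/mol = 12.848 mol.
From the equation the CO:CO2 mole ratio is 2:2, so n(CO2) = 12.848 × 2/2 = 12.848 mol.
Mass of CO2 = 12.848 mol × 44.01 g/mol = 565.44 g.
Actual mass collected = 565.44 g × 0.788 = 445.56 g.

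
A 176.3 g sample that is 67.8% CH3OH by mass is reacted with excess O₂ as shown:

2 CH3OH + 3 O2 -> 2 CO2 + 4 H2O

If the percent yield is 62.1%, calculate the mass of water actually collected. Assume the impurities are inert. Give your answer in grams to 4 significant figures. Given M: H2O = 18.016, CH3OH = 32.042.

83.47 g

Pure CH3OH available = 176.3 g × 0.678 = 119.53 g.
n(CH3OH) = 119.53 g / 32.042 g/mol = 3.7305 mol.
From the equation the CH3OH:H2O mole ratio is 2:4, so n(H2O) = 3.7305 × 4/2 = 7.4609 mol.
Mass of H2O = 7.4609 mol × 18.016 g/mol = 134.42 g.
Actual mass collected = 134.42 g × 0.621 = 83.472 g.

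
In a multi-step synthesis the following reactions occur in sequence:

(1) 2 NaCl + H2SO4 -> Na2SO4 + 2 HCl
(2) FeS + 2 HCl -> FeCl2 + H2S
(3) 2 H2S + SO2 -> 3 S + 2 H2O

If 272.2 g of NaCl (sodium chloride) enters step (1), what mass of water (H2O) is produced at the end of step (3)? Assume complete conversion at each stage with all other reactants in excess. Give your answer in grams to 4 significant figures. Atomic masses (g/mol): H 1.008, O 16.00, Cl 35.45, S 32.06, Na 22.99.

41.96 g

M(NaCl) = 22.99 + 35.45 = 58.44 g/mol.
M(H2O) = 2(1.008) + 16.00 = 18.016 g/mol.
n(NaCl) = 272.2 / 58.44 = 4.6578 mol.
Reaction (1): NaCl→HCl ratio 2:2 ⇒ n(HCl) = 4.6578 mol.
Reaction (2): HCl→H2S ratio 2:1 ⇒ n(H2S) = 2.3289 mol.
Reaction (3): H2S→H2O ratio 2:2 ⇒ n(H2O) = 2.3289 mol.
Mass of H2O = 2.3289 × 18.016 = 41.957 g.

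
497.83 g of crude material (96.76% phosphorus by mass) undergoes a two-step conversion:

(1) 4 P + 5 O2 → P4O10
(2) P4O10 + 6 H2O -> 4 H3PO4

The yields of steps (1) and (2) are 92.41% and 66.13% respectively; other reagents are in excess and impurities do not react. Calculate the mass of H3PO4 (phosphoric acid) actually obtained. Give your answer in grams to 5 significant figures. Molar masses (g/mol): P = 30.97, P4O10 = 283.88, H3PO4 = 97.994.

931.44 g

Pure P = 497.83 × 0.9676 = 481.700 g.
n(P) = 481.700 / 30.97 = 15.5538 mol.
Step 1 (P:P4O10 = 4:1): theoretical n(P4O10) = 3.88844 mol; at 92.41% yield, n(P4O10) = 3.59331 mol.
Step 2 (P4O10:H3PO4 = 1:4): theoretical n(H3PO4) = 14.3732 mol, so theoretical mass = 14.3732 × 97.994 = 1408.49 g.
At 66.13% yield, actual mass of H3PO4 = 1408.49 × 0.6613 = 931.435 g.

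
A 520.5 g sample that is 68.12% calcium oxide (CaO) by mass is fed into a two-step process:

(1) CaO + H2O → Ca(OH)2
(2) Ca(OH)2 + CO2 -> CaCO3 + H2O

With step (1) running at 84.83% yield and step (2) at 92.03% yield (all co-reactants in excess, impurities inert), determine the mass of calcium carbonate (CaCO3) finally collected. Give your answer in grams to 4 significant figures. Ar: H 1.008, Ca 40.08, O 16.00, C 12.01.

494.0 g

Pure CaO = 520.5 × 0.6812 = 354.56 g.
M(CaO) = 40.08 + 16.00 = 56.08 g/mol.
M(CaCO3) = 40.08 + 12.01 + 3(16.00) = 100.09 g/mol.
n(CaO) = 354.56 / 56.08 = 6.3225 mol.
Step 1 (CaO:Ca(OH)2 = 1:1): theoretical n(Ca(OH)2) = 6.3225 mol; at 84.83% yield, n(Ca(OH)2) = 5.3634 mol.
Step 2 (Ca(OH)2:CaCO3 = 1:1): theoretical n(CaCO3) = 5.3634 mol, so theoretical mass = 5.3634 × 100.09 = 536.82 g.
At 92.03% yield, actual mass of CaCO3 = 536.82 × 0.9203 = 494.03 g.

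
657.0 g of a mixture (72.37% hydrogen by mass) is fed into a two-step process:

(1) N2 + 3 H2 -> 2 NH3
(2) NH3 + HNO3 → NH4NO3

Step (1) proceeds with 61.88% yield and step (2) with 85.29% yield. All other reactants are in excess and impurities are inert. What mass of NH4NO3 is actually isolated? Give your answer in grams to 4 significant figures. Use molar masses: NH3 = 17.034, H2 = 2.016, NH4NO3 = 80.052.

6643 g

Pure H2 = 657.0 × 0.7237 = 475.47 g.
n(H2) = 475.47 / 2.016 = 235.85 mol.
Step 1 (H2:NH3 = 3:2): theoretical n(NH3) = 157.23 mol; at 61.88% yield, n(NH3) = 97.295 mol.
Step 2 (NH3:NH4NO3 = 1:1): theoretical n(NH4NO3) = 97.295 mol, so theoretical mass = 97.295 × 80.052 = 7788.7 g.
At 85.29% yield, actual mass of NH4NO3 = 7788.7 × 0.8529 = 6643.0 g.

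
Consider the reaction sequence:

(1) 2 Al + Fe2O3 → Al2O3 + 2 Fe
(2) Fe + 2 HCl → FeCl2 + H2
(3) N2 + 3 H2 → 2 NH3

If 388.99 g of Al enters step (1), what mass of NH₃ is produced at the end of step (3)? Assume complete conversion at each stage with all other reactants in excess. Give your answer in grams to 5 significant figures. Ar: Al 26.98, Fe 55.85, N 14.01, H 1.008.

163.73 g

M(Al) = 26.98 g/mol.
M(NH3) = 14.01 + 3(1.008) = 17.034 g/mol.
n(Al) = 388.99 / 26.98 = 14.4177 mol.
Reaction (1): Al→Fe ratio 2:2 ⇒ n(Fe) = 14.4177 mol.
Reaction (2): Fe→H2 ratio 1:1 ⇒ n(H2) = 14.4177 mol.
Reaction (3): H2→NH3 ratio 3:2 ⇒ n(NH3) = 9.61181 mol.
Mass of NH3 = 9.61181 × 17.034 = 163.728 g.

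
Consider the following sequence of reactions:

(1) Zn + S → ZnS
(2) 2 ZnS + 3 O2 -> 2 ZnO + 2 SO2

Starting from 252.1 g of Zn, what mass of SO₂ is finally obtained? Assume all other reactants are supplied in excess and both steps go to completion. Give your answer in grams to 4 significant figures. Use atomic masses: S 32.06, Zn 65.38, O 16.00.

M(Zn) = 65.38 g/mol.
M(SO2) = 32.06 + 2(16.00) = 64.06 g/mol.
n(Zn) = 252.10 / 65.38 = 3.8559 mol.
Step 1 gives a 1:1 ratio of Zn to ZnS, so n(ZnS) = 3.8559 mol.
In step 2 the ZnS:SO2 ratio is 2:2, so n(SO2) = 3.8559 mol.
Mass of SO2 = 3.8559 × 64.06 = 247.01 g.

247.0 g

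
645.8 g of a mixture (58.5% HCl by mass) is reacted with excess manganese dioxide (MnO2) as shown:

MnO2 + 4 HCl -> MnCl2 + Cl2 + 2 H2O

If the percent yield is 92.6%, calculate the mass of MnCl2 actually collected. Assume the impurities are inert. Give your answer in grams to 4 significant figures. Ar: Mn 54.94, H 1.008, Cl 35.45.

Pure HCl available = 645.8 g × 0.585 = 377.79 g.
M(HCl) = 1.008 + 35.45 = 36.458 g/mol.
M(MnCl2) = 54.94 + 2(35.45) = 125.84 g/mol.
n(HCl) = 377.79 g / 36.458 g/mol = 10.362 mol.
From the equation the HCl:MnCl2 mole ratio is 4:1, so n(MnCl2) = 10.362 × 1/4 = 2.5906 mol.
Mass of MnCl2 = 2.5906 mol × 125.84 g/mol = 326.00 g.
Actual mass collected = 326.00 g × 0.926 = 301.88 g.

301.9 g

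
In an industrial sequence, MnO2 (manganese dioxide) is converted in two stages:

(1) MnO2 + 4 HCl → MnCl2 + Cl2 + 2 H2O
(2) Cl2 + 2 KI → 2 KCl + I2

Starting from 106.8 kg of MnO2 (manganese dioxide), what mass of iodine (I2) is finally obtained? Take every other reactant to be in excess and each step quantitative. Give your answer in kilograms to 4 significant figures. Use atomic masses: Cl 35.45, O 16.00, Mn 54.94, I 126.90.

M(MnO2) = 54.94 + 2(16.00) = 86.94 g/mol.
M(I2) = 2(126.90) = 253.80 g/mol.
106.8 kg = 106800 g.
n(MnO2) = 106800 / 86.94 = 1228.4 mol.
Step 1 gives a 1:1 ratio of MnO2 to Cl2, so n(Cl2) = 1228.4 mol.
In step 2 the Cl2:I2 ratio is 1:1, so n(I2) = 1228.4 mol.
Mass of I2 = 1228.4 × 253.80 = 311780 g = 311.8 kg.

311.8 kg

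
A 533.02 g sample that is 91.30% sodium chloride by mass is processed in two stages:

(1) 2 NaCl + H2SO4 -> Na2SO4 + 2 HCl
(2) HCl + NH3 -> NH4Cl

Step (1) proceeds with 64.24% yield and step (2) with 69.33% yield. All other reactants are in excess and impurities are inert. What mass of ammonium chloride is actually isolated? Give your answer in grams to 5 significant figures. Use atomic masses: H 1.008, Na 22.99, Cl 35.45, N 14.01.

198.39 g

Pure NaCl = 533.02 × 0.9130 = 486.647 g.
M(NaCl) = 22.99 + 35.45 = 58.44 g/mol.
M(NH4Cl) = 14.01 + 4(1.008) + 35.45 = 53.492 g/mol.
n(NaCl) = 486.647 / 58.44 = 8.32730 mol.
Step 1 (NaCl:HCl = 2:2): theoretical n(HCl) = 8.32730 mol; at 64.24% yield, n(HCl) = 5.34946 mol.
Step 2 (HCl:NH4Cl = 1:1): theoretical n(NH4Cl) = 5.34946 mol, so theoretical mass = 5.34946 × 53.492 = 286.153 g.
At 69.33% yield, actual mass of NH4Cl = 286.153 × 0.6933 = 198.390 g.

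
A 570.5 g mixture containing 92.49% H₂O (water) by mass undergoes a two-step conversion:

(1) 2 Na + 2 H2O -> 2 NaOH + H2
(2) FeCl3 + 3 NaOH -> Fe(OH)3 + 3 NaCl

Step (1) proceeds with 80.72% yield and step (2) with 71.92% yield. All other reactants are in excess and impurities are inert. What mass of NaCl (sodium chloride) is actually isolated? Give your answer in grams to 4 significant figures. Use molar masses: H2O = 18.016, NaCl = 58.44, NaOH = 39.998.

Pure H2O = 570.5 × 0.9249 = 527.66 g.
n(H2O) = 527.66 / 18.016 = 29.288 mol.
Step 1 (H2O:NaOH = 2:2): theoretical n(NaOH) = 29.288 mol; at 80.72% yield, n(NaOH) = 23.641 mol.
Step 2 (NaOH:NaCl = 3:3): theoretical n(NaCl) = 23.641 mol, so theoretical mass = 23.641 × 58.44 = 1381.6 g.
At 71.92% yield, actual mass of NaCl = 1381.6 × 0.7192 = 993.65 g.

993.6 g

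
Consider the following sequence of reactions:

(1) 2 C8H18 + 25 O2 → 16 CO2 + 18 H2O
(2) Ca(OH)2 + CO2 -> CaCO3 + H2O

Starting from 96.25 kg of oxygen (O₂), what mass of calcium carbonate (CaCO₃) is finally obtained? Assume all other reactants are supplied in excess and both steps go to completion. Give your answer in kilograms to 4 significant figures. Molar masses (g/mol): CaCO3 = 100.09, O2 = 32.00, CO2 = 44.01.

192.7 kg

96.25 kg = 96250 g.
n(O2) = 96250 / 32.00 = 3007.8 mol.
Step 1 gives a 25:16 ratio of O2 to CO2, so n(CO2) = 1925.0 mol.
In step 2 the CO2:CaCO3 ratio is 1:1, so n(CaCO3) = 1925.0 mol.
Mass of CaCO3 = 1925.0 × 100.09 = 192670 g = 192.7 kg.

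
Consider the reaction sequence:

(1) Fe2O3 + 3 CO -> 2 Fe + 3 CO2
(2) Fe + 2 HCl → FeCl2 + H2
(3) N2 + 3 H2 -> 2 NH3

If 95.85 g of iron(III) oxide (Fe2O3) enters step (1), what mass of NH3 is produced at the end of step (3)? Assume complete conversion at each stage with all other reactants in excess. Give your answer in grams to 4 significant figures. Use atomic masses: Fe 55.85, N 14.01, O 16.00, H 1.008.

M(Fe2O3) = 2(55.85) + 3(16.00) = 159.70 g/mol.
M(NH3) = 14.01 + 3(1.008) = 17.034 g/mol.
n(Fe2O3) = 95.85 / 159.70 = 0.60019 mol.
Reaction (1): Fe2O3→Fe ratio 1:2 ⇒ n(Fe) = 1.2004 mol.
Reaction (2): Fe→H2 ratio 1:1 ⇒ n(H2) = 1.2004 mol.
Reaction (3): H2→NH3 ratio 3:2 ⇒ n(NH3) = 0.80025 mol.
Mass of NH3 = 0.80025 × 17.034 = 13.631 g.

13.63 g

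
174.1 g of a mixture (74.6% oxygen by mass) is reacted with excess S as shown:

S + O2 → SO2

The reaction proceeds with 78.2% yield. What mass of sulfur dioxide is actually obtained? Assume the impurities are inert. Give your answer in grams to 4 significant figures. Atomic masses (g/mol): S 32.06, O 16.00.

203.3 g

Pure O2 available = 174.1 g × 0.746 = 129.88 g.
M(O2) = 2(16.00) = 32.00 g/mol.
M(SO2) = 32.06 + 2(16.00) = 64.06 g/mol.
n(O2) = 129.88 g / 32.00 g/mol = 4.0587 mol.
From the equation the O2:SO2 mole ratio is 1:1, so n(SO2) = 4.0587 × 1/1 = 4.0587 mol.
Mass of SO2 = 4.0587 mol × 64.06 g/mol = 260.00 g.
Actual mass collected = 260.00 g × 0.782 = 203.32 g.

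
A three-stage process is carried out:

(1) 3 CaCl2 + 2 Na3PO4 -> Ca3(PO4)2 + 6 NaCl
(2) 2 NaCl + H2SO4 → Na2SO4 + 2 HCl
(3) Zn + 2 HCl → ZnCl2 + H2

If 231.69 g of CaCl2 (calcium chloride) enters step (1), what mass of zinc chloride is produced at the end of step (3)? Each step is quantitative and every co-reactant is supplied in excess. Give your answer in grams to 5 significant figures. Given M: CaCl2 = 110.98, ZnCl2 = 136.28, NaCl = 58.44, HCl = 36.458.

284.51 g

n(CaCl2) = 231.69 / 110.98 = 2.08767 mol.
Reaction (1): CaCl2→NaCl ratio 3:6 ⇒ n(NaCl) = 4.17535 mol.
Reaction (2): NaCl→HCl ratio 2:2 ⇒ n(HCl) = 4.17535 mol.
Reaction (3): HCl→ZnCl2 ratio 2:1 ⇒ n(ZnCl2) = 2.08767 mol.
Mass of ZnCl2 = 2.08767 × 136.28 = 284.508 g.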